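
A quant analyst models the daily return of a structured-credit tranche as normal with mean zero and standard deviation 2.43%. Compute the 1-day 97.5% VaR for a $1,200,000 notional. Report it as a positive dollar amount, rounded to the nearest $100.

$57,200

At 97.5% one-sided, z = 1.960.
VaR = z·σ = 1.960 × 2.43% = 4.763%.
On $1,200,000: 0.04763 × $1,200,000 = $57,156.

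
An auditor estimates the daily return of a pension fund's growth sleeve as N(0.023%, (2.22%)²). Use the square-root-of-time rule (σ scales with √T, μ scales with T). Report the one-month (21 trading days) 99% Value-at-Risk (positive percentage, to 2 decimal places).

At 99%, z = 2.326.
σ_{21d} = 2.22% × √21 = 10.173%; μ_{21d} = 21 × 0.023% = 0.483%.
VaR = −(0.483%) + 2.326 × 10.173% = 23.179%.

23.18%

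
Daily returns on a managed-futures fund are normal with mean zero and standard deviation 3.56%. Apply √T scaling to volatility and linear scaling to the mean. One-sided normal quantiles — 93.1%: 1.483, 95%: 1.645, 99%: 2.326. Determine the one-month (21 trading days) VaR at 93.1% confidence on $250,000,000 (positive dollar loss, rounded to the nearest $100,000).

$60,500,000

σ_{21d} = 3.56% × √21 = 16.314%.
VaR = 1.483 × 16.314% = 24.194%.
On $250,000,000: 0.24194 × $250,000,000 = $60,485,000.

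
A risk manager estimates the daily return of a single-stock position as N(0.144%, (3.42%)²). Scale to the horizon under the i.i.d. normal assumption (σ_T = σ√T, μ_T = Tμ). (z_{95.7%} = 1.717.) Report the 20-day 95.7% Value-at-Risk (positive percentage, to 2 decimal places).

23.38%

σ_{20d} = 3.42% × √20 = 15.295%; μ_{20d} = 20 × 0.144% = 2.880%.
VaR = −(2.880%) + 1.717 × 15.295% = 23.382%.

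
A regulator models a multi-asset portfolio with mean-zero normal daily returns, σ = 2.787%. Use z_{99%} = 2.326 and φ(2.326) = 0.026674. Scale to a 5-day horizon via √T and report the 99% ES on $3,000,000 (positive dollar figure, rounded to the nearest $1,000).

$499,000

σ_{5d} = 2.787% × √5 = 6.232%.
ES multiplier = φ(z)/(1−α) = 0.026674/0.01 = 2.667.
ES = 6.232% × 2.667 = 16.621%; on $3,000,000: $498,630.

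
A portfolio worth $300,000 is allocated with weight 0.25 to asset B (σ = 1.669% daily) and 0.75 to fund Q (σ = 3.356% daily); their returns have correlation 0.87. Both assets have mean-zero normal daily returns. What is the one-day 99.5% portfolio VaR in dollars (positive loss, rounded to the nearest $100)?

σ_p² = 0.25²·1.669² + 0.75²·3.356² + 2·0.87·0.25·0.75·1.669·3.356 = 8.3368 (%²).
σ_p = √8.3368 = 2.887%.
At 99.5%, z = 2.576.
VaR = 2.576 × 2.887% = 7.437%; on $300,000 that is $22,311.

$22,300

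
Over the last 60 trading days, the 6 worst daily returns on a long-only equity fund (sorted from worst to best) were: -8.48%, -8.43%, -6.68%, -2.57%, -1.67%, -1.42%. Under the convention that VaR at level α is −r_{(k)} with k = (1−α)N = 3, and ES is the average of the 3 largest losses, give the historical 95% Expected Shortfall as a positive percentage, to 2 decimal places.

7.86%

The 3 worst returns sum to -23.59%.
ES = −(-23.59%) / 3 = 7.8633…% ≈ 7.86%.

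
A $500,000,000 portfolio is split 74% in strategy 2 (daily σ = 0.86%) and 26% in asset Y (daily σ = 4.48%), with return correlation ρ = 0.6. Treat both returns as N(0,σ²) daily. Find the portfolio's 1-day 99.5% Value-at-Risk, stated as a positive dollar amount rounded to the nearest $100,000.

σ_p² = 0.74²·0.86² + 0.26²·4.48² + 2·0.6·0.74·0.26·0.86·4.48 = 2.6513 (%²).
σ_p = √2.6513 = 1.628%.
At 99.5%, z = 2.576.
VaR = 2.576 × 1.628% = 4.194%; on $500,000,000 that is $20,970,000.

$21,000,000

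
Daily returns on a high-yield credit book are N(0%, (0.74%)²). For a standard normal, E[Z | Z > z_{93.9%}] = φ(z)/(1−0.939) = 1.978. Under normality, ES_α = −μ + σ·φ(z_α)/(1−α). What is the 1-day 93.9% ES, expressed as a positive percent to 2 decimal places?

1.46%

ES = 0.74% × 1.978 = 1.464%.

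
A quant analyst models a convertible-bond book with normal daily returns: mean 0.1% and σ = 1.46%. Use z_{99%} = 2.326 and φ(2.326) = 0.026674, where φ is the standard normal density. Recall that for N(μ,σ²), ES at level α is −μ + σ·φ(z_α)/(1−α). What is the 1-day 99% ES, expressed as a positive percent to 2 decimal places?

Tail multiplier: φ(z)/(1−α) = 0.026674 / 0.01 = 2.667.
ES = −(0.1%) + 1.46% × 2.667 = 3.794%.

3.79%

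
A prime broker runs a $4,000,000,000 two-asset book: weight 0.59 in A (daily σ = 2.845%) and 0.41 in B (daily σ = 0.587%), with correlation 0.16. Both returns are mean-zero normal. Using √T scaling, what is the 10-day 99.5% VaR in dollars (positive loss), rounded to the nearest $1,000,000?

σ_p = √(0.59²·2.845² + 0.41²·0.587² + 2·0.16·0.59·0.41·2.845·0.587) = 1.733%.
σ_{10d} = 1.733% × √10 = 5.480%.
z(99.5%) = 2.576.
VaR = 2.576 × 5.480% = 14.116%; on $4,000,000,000 that is $564,640,000.

$565,000,000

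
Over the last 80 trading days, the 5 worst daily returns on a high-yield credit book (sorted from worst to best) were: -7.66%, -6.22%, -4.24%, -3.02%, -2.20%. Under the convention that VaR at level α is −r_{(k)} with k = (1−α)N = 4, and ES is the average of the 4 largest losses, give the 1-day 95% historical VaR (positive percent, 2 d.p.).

3.02%

k = 4; the 4th lowest return is -3.02%, so VaR = 3.02%.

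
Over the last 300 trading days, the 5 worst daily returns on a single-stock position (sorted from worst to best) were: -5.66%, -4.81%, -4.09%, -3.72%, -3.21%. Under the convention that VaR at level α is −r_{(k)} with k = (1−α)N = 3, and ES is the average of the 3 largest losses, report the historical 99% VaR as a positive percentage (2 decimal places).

k = 3; the 3rd lowest return is -4.09%, so VaR = 4.09%.

4.09%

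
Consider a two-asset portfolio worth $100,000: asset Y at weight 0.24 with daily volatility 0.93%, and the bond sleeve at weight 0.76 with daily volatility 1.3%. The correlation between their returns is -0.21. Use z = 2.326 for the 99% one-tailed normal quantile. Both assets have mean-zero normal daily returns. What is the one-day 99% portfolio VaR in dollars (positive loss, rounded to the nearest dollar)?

$2,247

σ_p² = 0.24²·0.93² + 0.76²·1.3² + 2·-0.21·0.24·0.76·0.93·1.3 = 0.9333 (%²).
σ_p = √0.9333 = 0.966%.
VaR = 2.326 × 0.966% = 2.247%; on $100,000 that is $2,247.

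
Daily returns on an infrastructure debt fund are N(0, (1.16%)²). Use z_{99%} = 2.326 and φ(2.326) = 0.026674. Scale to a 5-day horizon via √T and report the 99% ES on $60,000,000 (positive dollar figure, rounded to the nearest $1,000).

$4,151,000

σ_{5d} = 1.16% × √5 = 2.594%.
ES multiplier = φ(z)/(1−α) = 0.026674/0.01 = 2.667.
ES = 2.594% × 2.667 = 6.918%; on $60,000,000: $4,150,800.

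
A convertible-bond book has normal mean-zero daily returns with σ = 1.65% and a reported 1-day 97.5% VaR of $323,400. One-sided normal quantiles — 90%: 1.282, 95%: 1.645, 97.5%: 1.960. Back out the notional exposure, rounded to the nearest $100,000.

VaR as a fraction of value: z·σ = 1.960 × 1.65% = 3.234%.
Position = $323,400 / 0.03234 = $10,000,000.

$10,000,000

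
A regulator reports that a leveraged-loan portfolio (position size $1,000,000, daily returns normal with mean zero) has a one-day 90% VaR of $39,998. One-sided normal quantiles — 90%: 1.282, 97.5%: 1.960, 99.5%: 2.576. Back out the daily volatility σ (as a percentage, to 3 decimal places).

VaR as a fraction: $39,998 / $1,000,000 = 4.000%.
σ = VaR / z = 4.000% / 1.282 = 3.120%.

3.120%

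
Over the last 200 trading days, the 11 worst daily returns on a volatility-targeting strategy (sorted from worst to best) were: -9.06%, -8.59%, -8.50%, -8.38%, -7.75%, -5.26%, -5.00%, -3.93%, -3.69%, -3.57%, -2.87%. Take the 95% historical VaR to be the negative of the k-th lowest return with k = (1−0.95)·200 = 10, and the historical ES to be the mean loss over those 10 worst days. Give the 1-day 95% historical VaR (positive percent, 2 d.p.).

k = 10; the 10th lowest return is -3.57%, so VaR = 3.57%.

3.57%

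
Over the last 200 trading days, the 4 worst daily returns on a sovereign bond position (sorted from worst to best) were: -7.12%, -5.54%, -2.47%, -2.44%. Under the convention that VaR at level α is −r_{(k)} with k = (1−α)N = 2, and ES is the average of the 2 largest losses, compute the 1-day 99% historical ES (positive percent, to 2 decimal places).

6.33%

The 2 worst returns sum to -12.66%.
ES = −(-12.66%) / 2 = 6.33%.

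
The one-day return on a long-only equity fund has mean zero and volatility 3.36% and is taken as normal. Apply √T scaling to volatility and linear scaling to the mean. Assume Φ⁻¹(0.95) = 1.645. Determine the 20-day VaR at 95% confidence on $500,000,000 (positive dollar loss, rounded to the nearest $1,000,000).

$124,000,000

σ_{20d} = 3.36% × √20 = 15.026%.
VaR = 1.645 × 15.026% = 24.718%.
On $500,000,000: 0.24718 × $500,000,000 = $123,590,000.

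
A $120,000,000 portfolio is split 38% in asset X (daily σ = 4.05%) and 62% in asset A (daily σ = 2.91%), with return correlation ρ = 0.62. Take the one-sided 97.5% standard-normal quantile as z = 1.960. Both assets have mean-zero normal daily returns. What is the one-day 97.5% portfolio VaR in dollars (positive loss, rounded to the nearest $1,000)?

$7,082,000

σ_p² = 0.38²·4.05² + 0.62²·2.91² + 2·0.62·0.38·0.62·4.05·2.91 = 9.0667 (%²).
σ_p = √9.0667 = 3.011%.
VaR = 1.960 × 3.011% = 5.902%; on $120,000,000 that is $7,082,400.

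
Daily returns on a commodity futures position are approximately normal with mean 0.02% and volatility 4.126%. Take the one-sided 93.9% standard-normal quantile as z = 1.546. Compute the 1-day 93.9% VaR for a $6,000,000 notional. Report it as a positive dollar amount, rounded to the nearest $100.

$381,500

VaR = −μ + z·σ = −(0.02%) + 1.546 × 4.126% = 6.359%.
On $6,000,000: 0.06359 × $6,000,000 = $381,540.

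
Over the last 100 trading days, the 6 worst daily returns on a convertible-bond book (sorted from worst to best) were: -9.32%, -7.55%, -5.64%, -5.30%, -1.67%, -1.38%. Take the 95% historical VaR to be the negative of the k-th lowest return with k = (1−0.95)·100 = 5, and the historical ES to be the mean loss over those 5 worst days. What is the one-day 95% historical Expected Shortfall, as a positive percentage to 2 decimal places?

5.90%

The 5 worst returns sum to -29.48%.
ES = −(-29.48%) / 5 = 5.896% ≈ 5.90%.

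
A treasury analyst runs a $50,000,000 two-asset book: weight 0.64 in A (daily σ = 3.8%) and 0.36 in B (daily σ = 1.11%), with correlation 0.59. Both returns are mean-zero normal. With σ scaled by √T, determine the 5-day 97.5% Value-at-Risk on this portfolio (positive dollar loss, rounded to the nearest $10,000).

$5,890,000

σ_p = √(0.64²·3.8² + 0.36²·1.11² + 2·0.59·0.64·0.36·3.8·1.11) = 2.687%.
σ_{5d} = 2.687% × √5 = 6.008%.
z(97.5%) = 1.960.
VaR = 1.960 × 6.008% = 11.776%; on $50,000,000 that is $5,888,000.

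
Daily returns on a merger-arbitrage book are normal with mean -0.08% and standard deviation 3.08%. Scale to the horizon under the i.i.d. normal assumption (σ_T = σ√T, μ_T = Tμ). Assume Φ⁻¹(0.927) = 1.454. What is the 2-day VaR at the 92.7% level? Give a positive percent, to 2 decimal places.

6.49%

σ_{2d} = 3.08% × √2 = 4.356%; μ_{2d} = 2 × -0.08% = -0.160%.
VaR = −(-0.160%) + 1.454 × 4.356% = 6.494%.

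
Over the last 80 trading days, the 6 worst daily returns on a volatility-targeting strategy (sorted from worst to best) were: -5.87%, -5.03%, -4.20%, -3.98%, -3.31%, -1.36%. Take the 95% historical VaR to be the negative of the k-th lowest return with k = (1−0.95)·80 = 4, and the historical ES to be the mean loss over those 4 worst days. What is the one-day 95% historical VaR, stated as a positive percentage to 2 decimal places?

3.98%

k = 4; the 4th lowest return is -3.98%, so VaR = 3.98%.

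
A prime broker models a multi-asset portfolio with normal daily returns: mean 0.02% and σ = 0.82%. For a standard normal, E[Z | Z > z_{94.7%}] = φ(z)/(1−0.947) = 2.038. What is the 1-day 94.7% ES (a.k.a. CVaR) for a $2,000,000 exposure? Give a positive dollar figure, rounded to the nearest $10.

ES = −(0.02%) + 0.82% × 2.038 = 1.651%.
On $2,000,000: 0.01651 × $2,000,000 = $33,020.

$33,020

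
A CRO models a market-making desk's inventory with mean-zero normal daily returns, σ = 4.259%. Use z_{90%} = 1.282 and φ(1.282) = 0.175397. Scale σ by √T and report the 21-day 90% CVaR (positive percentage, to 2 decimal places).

σ_{21d} = 4.259% × √21 = 19.517%.
ES multiplier = φ(z)/(1−α) = 0.175397/0.1 = 1.754.
ES = 19.517% × 1.754 = 34.233%.

34.23%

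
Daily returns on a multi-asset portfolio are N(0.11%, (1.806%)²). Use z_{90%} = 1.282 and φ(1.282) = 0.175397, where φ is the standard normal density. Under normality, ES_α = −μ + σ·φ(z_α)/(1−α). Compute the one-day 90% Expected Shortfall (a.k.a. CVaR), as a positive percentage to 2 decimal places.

Tail multiplier: φ(z)/(1−α) = 0.175397 / 0.1 = 1.754.
ES = −(0.11%) + 1.806% × 1.754 = 3.058%.

3.06%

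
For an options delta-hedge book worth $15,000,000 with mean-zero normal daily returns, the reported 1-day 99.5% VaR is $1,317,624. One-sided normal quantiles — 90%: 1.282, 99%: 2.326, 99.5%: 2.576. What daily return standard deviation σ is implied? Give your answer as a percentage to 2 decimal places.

3.41%

VaR as a fraction: $1,317,624 / $15,000,000 = 8.784%.
σ = VaR / z = 8.784% / 2.576 = 3.410%.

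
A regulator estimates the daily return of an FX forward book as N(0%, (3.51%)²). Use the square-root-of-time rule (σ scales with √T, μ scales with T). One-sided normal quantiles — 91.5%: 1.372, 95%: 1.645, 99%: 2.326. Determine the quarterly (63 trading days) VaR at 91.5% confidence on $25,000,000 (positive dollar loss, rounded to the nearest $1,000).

σ_{63d} = 3.51% × √63 = 27.860%.
VaR = 1.372 × 27.860% = 38.224%.
On $25,000,000: 0.38224 × $25,000,000 = $9,556,000.

$9,556,000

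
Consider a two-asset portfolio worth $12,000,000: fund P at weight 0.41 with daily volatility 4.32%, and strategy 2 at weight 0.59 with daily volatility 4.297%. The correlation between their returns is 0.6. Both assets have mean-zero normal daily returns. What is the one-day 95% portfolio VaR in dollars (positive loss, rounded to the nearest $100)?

σ_p² = 0.41²·4.32² + 0.59²·4.297² + 2·0.6·0.41·0.59·4.32·4.297 = 14.9530 (%²).
σ_p = √14.9530 = 3.867%.
At 95%, z = 1.645.
VaR = 1.645 × 3.867% = 6.361%; on $12,000,000 that is $763,320.

$763,300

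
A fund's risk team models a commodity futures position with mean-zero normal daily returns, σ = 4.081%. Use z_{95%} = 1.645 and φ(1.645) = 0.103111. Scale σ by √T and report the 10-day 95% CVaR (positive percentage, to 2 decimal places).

σ_{10d} = 4.081% × √10 = 12.905%.
ES multiplier = φ(z)/(1−α) = 0.103111/0.05 = 2.062.
ES = 12.905% × 2.062 = 26.610%.

26.61%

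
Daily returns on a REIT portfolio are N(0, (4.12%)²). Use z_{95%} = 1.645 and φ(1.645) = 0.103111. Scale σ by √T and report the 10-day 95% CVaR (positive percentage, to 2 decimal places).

26.87%

σ_{10d} = 4.12% × √10 = 13.029%.
ES multiplier = φ(z)/(1−α) = 0.103111/0.05 = 2.062.
ES = 13.029% × 2.062 = 26.866%.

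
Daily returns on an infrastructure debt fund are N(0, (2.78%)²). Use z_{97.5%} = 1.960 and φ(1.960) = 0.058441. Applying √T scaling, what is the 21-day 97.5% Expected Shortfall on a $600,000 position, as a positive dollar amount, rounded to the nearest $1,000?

$179,000

σ_{21d} = 2.78% × √21 = 12.740%.
ES multiplier = φ(z)/(1−α) = 0.058441/0.025 = 2.338.
ES = 12.740% × 2.338 = 29.786%; on $600,000: $178,716.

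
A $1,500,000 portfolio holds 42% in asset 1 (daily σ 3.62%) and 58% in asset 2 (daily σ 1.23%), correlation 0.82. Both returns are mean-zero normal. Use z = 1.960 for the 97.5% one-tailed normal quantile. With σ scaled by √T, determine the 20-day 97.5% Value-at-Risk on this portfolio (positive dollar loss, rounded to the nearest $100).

σ_p = √(0.42²·3.62² + 0.58²·1.23² + 2·0.82·0.42·0.58·3.62·1.23) = 2.145%.
σ_{20d} = 2.145% × √20 = 9.593%.
VaR = 1.960 × 9.593% = 18.802%; on $1,500,000 that is $282,030.

$282,000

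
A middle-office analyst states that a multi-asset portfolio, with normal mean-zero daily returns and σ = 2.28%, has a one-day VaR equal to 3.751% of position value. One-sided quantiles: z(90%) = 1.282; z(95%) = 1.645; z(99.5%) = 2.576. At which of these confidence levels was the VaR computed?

95%

Implied z = VaR/σ = 3.751 / 2.28 = 1.645.
This matches z(95%) = 1.645.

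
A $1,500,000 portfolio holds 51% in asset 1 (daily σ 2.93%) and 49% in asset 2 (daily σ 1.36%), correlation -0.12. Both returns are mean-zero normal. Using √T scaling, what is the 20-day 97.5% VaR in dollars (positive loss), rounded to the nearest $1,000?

σ_p = √(0.51²·2.93² + 0.49²·1.36² + 2·-0.12·0.51·0.49·2.93·1.36) = 1.561%.
σ_{20d} = 1.561% × √20 = 6.981%.
z(97.5%) = 1.960.
VaR = 1.960 × 6.981% = 13.683%; on $1,500,000 that is $205,245.

$205,000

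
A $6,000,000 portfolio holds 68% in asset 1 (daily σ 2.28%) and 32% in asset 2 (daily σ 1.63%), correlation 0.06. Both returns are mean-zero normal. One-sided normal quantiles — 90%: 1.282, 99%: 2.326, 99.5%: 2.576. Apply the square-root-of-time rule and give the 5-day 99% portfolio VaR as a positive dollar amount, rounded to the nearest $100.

σ_p = √(0.68²·2.28² + 0.32²·1.63² + 2·0.06·0.68·0.32·2.28·1.63) = 1.665%.
σ_{5d} = 1.665% × √5 = 3.723%.
VaR = 2.326 × 3.723% = 8.660%; on $6,000,000 that is $519,600.

$519,600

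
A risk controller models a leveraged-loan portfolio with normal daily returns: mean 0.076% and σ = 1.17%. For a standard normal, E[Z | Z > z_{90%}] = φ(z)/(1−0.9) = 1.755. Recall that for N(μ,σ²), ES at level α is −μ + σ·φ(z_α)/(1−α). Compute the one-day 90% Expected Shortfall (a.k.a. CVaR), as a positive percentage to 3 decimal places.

ES = −(0.076%) + 1.17% × 1.755 = 1.977%.

1.977%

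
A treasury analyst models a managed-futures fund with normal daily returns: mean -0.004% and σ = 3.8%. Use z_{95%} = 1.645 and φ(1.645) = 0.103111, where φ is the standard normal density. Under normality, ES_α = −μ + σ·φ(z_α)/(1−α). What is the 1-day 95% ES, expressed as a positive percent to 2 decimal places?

Tail multiplier: φ(z)/(1−α) = 0.103111 / 0.05 = 2.062.
ES = −(-0.004%) + 3.8% × 2.062 = 7.840%.

7.84%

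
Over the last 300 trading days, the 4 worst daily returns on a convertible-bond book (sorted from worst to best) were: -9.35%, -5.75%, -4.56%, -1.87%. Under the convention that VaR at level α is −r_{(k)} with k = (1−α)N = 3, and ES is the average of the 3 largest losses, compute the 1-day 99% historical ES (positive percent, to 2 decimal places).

6.55%

The 3 worst returns sum to -19.66%.
ES = −(-19.66%) / 3 = 6.5533…% ≈ 6.55%.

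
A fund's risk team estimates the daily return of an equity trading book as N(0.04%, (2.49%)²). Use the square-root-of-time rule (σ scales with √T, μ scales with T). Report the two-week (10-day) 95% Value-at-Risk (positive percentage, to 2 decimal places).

At 95%, z = 1.645.
σ_{10d} = 2.49% × √10 = 7.874%; μ_{10d} = 10 × 0.04% = 0.400%.
VaR = −(0.400%) + 1.645 × 7.874% = 12.553%.

12.55%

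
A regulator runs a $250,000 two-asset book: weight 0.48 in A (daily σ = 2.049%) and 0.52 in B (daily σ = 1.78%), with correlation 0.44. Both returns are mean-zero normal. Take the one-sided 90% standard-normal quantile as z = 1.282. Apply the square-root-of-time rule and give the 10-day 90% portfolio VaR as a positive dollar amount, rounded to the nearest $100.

σ_p = √(0.48²·2.049² + 0.52²·1.78² + 2·0.44·0.48·0.52·2.049·1.78) = 1.620%.
σ_{10d} = 1.620% × √10 = 5.123%.
VaR = 1.282 × 5.123% = 6.568%; on $250,000 that is $16,420.

$16,400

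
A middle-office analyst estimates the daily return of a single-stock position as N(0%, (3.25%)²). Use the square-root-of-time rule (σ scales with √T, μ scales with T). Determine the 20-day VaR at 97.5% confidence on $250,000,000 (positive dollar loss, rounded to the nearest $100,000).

$71,200,000

At 97.5%, z = 1.960.
σ_{20d} = 3.25% × √20 = 14.534%.
VaR = 1.960 × 14.534% = 28.487%.
On $250,000,000: 0.28487 × $250,000,000 = $71,217,500.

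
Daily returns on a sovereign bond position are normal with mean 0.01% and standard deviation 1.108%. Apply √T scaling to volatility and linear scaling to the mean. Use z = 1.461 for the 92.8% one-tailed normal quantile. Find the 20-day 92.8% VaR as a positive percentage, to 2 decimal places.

σ_{20d} = 1.108% × √20 = 4.955%; μ_{20d} = 20 × 0.01% = 0.200%.
VaR = −(0.200%) + 1.461 × 4.955% = 7.039%.

7.04%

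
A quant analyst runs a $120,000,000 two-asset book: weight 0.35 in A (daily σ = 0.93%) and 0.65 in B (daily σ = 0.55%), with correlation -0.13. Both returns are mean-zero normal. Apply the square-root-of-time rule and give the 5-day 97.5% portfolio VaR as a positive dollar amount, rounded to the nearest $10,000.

σ_p = √(0.35²·0.93² + 0.65²·0.55² + 2·-0.13·0.35·0.65·0.93·0.55) = 0.451%.
σ_{5d} = 0.451% × √5 = 1.008%.
z(97.5%) = 1.960.
VaR = 1.960 × 1.008% = 1.976%; on $120,000,000 that is $2,371,200.

$2,370,000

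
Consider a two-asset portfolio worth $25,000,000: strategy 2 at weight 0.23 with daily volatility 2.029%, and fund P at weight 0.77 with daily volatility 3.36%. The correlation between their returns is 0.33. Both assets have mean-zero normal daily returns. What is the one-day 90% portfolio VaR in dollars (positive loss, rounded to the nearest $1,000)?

σ_p² = 0.23²·2.029² + 0.77²·3.36² + 2·0.33·0.23·0.77·2.029·3.36 = 7.7082 (%²).
σ_p = √7.7082 = 2.776%.
At 90%, z = 1.282.
VaR = 1.282 × 2.776% = 3.559%; on $25,000,000 that is $889,750.

$890,000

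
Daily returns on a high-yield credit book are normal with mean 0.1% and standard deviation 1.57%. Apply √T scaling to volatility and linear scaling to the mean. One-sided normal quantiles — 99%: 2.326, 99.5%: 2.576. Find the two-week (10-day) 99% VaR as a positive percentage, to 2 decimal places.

σ_{10d} = 1.57% × √10 = 4.965%; μ_{10d} = 10 × 0.1% = 1.000%.
VaR = −(1.000%) + 2.326 × 4.965% = 10.549%.

10.55%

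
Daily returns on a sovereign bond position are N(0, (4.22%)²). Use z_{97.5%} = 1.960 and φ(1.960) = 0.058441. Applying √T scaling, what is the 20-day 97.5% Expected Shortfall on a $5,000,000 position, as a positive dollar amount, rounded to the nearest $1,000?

$2,206,000

σ_{20d} = 4.22% × √20 = 18.872%.
ES multiplier = φ(z)/(1−α) = 0.058441/0.025 = 2.338.
ES = 18.872% × 2.338 = 44.123%; on $5,000,000: $2,206,150.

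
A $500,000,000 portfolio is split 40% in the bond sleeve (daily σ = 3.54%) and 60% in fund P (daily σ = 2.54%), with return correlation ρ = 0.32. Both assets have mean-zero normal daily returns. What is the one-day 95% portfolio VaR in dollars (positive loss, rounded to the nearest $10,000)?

σ_p² = 0.4²·3.54² + 0.6²·2.54² + 2·0.32·0.4·0.6·3.54·2.54 = 5.7087 (%²).
σ_p = √5.7087 = 2.389%.
At 95%, z = 1.645.
VaR = 1.645 × 2.389% = 3.930%; on $500,000,000 that is $19,650,000.

$19,650,000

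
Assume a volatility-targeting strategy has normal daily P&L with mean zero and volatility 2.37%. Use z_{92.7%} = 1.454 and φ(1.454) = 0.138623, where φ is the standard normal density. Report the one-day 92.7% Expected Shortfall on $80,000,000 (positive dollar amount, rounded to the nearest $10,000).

Tail multiplier: φ(z)/(1−α) = 0.138623 / 0.073 = 1.899.
ES = 2.37% × 1.899 = 4.501%.
On $80,000,000: 0.04501 × $80,000,000 = $3,600,800.

$3,600,000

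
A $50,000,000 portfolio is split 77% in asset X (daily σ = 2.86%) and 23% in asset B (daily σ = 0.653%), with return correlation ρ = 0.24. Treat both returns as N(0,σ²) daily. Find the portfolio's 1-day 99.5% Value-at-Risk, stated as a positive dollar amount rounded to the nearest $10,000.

σ_p² = 0.77²·2.86² + 0.23²·0.653² + 2·0.24·0.77·0.23·2.86·0.653 = 5.0310 (%²).
σ_p = √5.0310 = 2.243%.
At 99.5%, z = 2.576.
VaR = 2.576 × 2.243% = 5.778%; on $50,000,000 that is $2,889,000.

$2,890,000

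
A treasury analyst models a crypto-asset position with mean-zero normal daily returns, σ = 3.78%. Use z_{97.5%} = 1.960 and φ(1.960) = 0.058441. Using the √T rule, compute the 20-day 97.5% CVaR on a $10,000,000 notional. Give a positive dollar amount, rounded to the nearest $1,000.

σ_{20d} = 3.78% × √20 = 16.905%.
ES multiplier = φ(z)/(1−α) = 0.058441/0.025 = 2.338.
ES = 16.905% × 2.338 = 39.524%; on $10,000,000: $3,952,400.

$3,952,000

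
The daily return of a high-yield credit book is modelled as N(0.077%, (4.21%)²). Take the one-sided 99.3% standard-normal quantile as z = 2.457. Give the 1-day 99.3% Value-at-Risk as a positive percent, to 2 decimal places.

VaR = −μ + z·σ = −(0.077%) + 2.457 × 4.21% = 10.267%.

10.27%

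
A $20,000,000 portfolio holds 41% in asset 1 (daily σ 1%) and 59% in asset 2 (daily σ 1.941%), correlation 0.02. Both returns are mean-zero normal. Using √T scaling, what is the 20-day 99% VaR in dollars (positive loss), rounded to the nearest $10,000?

$2,550,000

σ_p = √(0.41²·1² + 0.59²·1.941² + 2·0.02·0.41·0.59·1·1.941) = 1.224%.
σ_{20d} = 1.224% × √20 = 5.474%.
z(99%) = 2.326.
VaR = 2.326 × 5.474% = 12.733%; on $20,000,000 that is $2,546,600.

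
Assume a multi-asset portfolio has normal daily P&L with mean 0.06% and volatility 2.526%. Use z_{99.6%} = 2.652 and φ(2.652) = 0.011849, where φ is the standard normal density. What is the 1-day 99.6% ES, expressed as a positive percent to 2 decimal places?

Tail multiplier: φ(z)/(1−α) = 0.011849 / 0.004 = 2.962.
ES = −(0.06%) + 2.526% × 2.962 = 7.422%.

7.42%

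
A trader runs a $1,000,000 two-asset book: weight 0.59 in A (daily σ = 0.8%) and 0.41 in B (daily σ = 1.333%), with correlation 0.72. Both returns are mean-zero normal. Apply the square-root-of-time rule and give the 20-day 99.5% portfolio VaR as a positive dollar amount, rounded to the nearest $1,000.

$109,000

σ_p = √(0.59²·0.8² + 0.41²·1.333² + 2·0.72·0.59·0.41·0.8·1.333) = 0.945%.
σ_{20d} = 0.945% × √20 = 4.226%.
z(99.5%) = 2.576.
VaR = 2.576 × 4.226% = 10.886%; on $1,000,000 that is $108,860.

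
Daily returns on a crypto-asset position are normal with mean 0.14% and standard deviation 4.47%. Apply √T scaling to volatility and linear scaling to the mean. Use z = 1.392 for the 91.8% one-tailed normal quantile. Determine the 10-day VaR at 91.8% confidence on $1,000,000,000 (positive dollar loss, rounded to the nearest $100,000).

$182,800,000

σ_{10d} = 4.47% × √10 = 14.135%; μ_{10d} = 10 × 0.14% = 1.400%.
VaR = −(1.400%) + 1.392 × 14.135% = 18.276%.
On $1,000,000,000: 0.18276 × $1,000,000,000 = $182,760,000.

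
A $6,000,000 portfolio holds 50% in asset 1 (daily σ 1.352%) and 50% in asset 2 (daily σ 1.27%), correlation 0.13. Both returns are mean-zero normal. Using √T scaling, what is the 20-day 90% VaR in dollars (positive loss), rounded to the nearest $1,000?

$339,000

σ_p = √(0.5²·1.352² + 0.5²·1.27² + 2·0.13·0.5·0.5·1.352·1.27) = 0.986%.
σ_{20d} = 0.986% × √20 = 4.410%.
z(90%) = 1.282.
VaR = 1.282 × 4.410% = 5.654%; on $6,000,000 that is $339,240.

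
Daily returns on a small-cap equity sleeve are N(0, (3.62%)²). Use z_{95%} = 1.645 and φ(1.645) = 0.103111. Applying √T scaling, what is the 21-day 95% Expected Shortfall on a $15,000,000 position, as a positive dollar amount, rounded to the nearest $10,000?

$5,130,000

σ_{21d} = 3.62% × √21 = 16.589%.
ES multiplier = φ(z)/(1−α) = 0.103111/0.05 = 2.062.
ES = 16.589% × 2.062 = 34.207%; on $15,000,000: $5,131,050.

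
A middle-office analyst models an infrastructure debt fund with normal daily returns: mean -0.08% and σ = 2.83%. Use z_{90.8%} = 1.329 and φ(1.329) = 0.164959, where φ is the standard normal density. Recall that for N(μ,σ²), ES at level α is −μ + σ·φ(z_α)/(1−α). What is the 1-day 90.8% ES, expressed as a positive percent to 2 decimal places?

5.15%

Tail multiplier: φ(z)/(1−α) = 0.164959 / 0.092 = 1.793.
ES = −(-0.08%) + 2.83% × 1.793 = 5.154%.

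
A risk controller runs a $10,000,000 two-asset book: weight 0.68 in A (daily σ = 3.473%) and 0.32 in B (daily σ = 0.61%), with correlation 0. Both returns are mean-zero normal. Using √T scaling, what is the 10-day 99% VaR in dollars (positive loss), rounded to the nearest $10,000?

$1,740,000

σ_p = √(0.68²·3.473² + 0.32²·0.61² + 2·0·0.68·0.32·3.473·0.61) = 2.370%.
σ_{10d} = 2.370% × √10 = 7.495%.
z(99%) = 2.326.
VaR = 2.326 × 7.495% = 17.433%; on $10,000,000 that is $1,743,300.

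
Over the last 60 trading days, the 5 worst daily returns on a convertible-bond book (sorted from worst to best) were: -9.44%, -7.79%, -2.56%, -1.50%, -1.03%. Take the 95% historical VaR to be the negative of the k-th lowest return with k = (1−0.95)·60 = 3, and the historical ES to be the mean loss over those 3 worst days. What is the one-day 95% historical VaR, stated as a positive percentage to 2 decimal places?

k = 3; the 3rd lowest return is -2.56%, so VaR = 2.56%.

2.56%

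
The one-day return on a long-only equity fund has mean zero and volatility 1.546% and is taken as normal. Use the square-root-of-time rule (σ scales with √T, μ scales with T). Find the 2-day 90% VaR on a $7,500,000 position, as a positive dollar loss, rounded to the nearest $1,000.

$210,000

At 90%, z = 1.282.
σ_{2d} = 1.546% × √2 = 2.186%.
VaR = 1.282 × 2.186% = 2.802%.
On $7,500,000: 0.02802 × $7,500,000 = $210,150.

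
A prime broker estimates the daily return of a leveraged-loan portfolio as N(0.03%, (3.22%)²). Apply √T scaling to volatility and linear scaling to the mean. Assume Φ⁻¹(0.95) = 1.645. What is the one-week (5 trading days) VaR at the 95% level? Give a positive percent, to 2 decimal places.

σ_{5d} = 3.22% × √5 = 7.200%; μ_{5d} = 5 × 0.03% = 0.150%.
VaR = −(0.150%) + 1.645 × 7.200% = 11.694%.

11.69%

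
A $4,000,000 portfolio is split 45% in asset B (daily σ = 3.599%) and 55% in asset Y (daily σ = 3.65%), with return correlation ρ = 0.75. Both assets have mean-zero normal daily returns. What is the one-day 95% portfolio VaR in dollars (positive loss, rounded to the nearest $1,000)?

σ_p² = 0.45²·3.599² + 0.55²·3.65² + 2·0.75·0.45·0.55·3.599·3.65 = 11.5299 (%²).
σ_p = √11.5299 = 3.396%.
At 95%, z = 1.645.
VaR = 1.645 × 3.396% = 5.586%; on $4,000,000 that is $223,440.

$223,000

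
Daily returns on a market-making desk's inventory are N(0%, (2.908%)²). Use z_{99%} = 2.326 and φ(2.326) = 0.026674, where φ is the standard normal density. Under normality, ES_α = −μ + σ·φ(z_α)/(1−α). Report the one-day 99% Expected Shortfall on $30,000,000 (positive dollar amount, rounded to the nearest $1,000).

$2,327,000

Tail multiplier: φ(z)/(1−α) = 0.026674 / 0.01 = 2.667.
ES = 2.908% × 2.667 = 7.756%.
On $30,000,000: 0.07756 × $30,000,000 = $2,326,800.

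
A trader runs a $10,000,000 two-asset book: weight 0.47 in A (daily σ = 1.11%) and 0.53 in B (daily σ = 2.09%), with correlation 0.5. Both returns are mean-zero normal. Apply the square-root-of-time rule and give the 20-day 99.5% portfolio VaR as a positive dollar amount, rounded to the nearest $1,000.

$1,660,000

σ_p = √(0.47²·1.11² + 0.53²·2.09² + 2·0.5·0.47·0.53·1.11·2.09) = 1.441%.
σ_{20d} = 1.441% × √20 = 6.444%.
z(99.5%) = 2.576.
VaR = 2.576 × 6.444% = 16.600%; on $10,000,000 that is $1,660,000.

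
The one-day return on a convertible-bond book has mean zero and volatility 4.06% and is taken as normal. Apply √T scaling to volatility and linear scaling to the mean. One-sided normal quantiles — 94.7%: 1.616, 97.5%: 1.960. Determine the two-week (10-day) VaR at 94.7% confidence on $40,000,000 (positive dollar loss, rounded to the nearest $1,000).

$8,299,000

σ_{10d} = 4.06% × √10 = 12.839%.
VaR = 1.616 × 12.839% = 20.748%.
On $40,000,000: 0.20748 × $40,000,000 = $8,299,200.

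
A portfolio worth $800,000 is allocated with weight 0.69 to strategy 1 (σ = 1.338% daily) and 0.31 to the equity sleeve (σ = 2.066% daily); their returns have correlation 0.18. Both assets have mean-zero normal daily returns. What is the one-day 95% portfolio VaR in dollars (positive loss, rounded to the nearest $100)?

σ_p² = 0.69²·1.338² + 0.31²·2.066² + 2·0.18·0.69·0.31·1.338·2.066 = 1.4754 (%²).
σ_p = √1.4754 = 1.215%.
At 95%, z = 1.645.
VaR = 1.645 × 1.215% = 1.999%; on $800,000 that is $15,992.

$16,000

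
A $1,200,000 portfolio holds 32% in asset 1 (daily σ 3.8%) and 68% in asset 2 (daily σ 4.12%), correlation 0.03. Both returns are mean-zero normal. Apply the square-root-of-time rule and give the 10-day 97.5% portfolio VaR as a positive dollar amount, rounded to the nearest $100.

$229,600

σ_p = √(0.32²·3.8² + 0.68²·4.12² + 2·0.03·0.32·0.68·3.8·4.12) = 3.087%.
σ_{10d} = 3.087% × √10 = 9.762%.
z(97.5%) = 1.960.
VaR = 1.960 × 9.762% = 19.134%; on $1,200,000 that is $229,608.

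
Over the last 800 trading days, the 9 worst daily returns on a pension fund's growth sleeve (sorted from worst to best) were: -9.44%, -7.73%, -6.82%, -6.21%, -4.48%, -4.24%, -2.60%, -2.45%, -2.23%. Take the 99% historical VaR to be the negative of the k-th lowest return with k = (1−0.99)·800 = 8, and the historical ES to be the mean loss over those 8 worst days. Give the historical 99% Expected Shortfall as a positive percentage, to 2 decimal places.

The 8 worst returns sum to -43.97%.
ES = −(-43.97%) / 8 = 5.49625% ≈ 5.50%.

5.50%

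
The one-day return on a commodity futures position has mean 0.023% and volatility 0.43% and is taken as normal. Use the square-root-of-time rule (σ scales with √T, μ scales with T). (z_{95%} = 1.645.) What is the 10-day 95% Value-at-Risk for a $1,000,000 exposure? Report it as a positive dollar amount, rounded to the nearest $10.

$20,070

σ_{10d} = 0.43% × √10 = 1.360%; μ_{10d} = 10 × 0.023% = 0.230%.
VaR = −(0.230%) + 1.645 × 1.360% = 2.007%.
On $1,000,000: 0.02007 × $1,000,000 = $20,070.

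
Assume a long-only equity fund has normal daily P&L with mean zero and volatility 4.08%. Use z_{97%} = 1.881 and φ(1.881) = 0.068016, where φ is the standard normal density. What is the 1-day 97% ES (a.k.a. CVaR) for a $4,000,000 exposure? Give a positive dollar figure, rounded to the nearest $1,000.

$370,000

Tail multiplier: φ(z)/(1−α) = 0.068016 / 0.03 = 2.267.
ES = 4.08% × 2.267 = 9.249%.
On $4,000,000: 0.09249 × $4,000,000 = $369,960.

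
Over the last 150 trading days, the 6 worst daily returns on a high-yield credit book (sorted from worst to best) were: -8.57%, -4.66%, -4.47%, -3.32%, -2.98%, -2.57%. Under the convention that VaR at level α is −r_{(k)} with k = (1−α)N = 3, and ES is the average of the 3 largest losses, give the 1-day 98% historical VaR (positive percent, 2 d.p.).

k = 3; the 3rd lowest return is -4.47%, so VaR = 4.47%.

4.47%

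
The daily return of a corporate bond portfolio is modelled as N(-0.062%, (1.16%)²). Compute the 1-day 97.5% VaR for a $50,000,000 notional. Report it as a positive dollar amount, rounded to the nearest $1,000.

$1,168,000

At 97.5% one-sided, z = 1.960.
VaR = −μ + z·σ = −(-0.062%) + 1.960 × 1.16% = 2.336%.
On $50,000,000: 0.02336 × $50,000,000 = $1,168,000.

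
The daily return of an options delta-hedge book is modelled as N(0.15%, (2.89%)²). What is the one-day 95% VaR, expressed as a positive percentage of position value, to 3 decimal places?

At 95% one-sided, z = 1.645.
VaR = −μ + z·σ = −(0.15%) + 1.645 × 2.89% = 4.604%.

4.604%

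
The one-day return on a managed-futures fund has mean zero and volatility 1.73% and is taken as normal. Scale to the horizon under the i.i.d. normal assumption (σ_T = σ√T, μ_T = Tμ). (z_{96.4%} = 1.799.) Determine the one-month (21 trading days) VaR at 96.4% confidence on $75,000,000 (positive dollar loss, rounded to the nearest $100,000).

σ_{21d} = 1.73% × √21 = 7.928%.
VaR = 1.799 × 7.928% = 14.262%.
On $75,000,000: 0.14262 × $75,000,000 = $10,696,500.

$10,700,000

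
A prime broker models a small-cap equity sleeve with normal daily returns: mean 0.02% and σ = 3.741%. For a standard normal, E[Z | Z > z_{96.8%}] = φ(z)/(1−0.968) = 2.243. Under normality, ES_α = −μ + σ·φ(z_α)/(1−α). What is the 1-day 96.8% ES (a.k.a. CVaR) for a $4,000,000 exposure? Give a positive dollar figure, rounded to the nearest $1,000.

$335,000

ES = −(0.02%) + 3.741% × 2.243 = 8.371%.
On $4,000,000: 0.08371 × $4,000,000 = $334,840.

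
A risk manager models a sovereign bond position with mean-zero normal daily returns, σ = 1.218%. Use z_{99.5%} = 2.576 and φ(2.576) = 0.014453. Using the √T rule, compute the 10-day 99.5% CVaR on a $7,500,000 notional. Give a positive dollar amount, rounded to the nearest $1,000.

σ_{10d} = 1.218% × √10 = 3.852%.
ES multiplier = φ(z)/(1−α) = 0.014453/0.005 = 2.891.
ES = 3.852% × 2.891 = 11.136%; on $7,500,000: $835,200.

$835,000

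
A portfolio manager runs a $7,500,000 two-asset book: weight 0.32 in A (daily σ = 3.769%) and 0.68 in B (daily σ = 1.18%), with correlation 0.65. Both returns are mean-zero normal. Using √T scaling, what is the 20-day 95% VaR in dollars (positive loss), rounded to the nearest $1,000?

$1,011,000

σ_p = √(0.32²·3.769² + 0.68²·1.18² + 2·0.65·0.32·0.68·3.769·1.18) = 1.832%.
σ_{20d} = 1.832% × √20 = 8.193%.
z(95%) = 1.645.
VaR = 1.645 × 8.193% = 13.477%; on $7,500,000 that is $1,010,775.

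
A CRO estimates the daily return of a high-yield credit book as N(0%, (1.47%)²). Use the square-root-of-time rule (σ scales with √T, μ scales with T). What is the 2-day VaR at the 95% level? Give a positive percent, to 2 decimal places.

3.42%

At 95%, z = 1.645.
σ_{2d} = 1.47% × √2 = 2.079%.
VaR = 1.645 × 2.079% = 3.420%.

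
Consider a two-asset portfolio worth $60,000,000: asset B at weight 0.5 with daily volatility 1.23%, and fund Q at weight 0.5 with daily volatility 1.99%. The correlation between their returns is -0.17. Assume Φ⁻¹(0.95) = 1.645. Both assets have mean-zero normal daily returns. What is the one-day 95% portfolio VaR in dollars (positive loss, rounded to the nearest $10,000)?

σ_p² = 0.5²·1.23² + 0.5²·1.99² + 2·-0.17·0.5·0.5·1.23·1.99 = 1.1602 (%²).
σ_p = √1.1602 = 1.077%.
VaR = 1.645 × 1.077% = 1.772%; on $60,000,000 that is $1,063,200.

$1,060,000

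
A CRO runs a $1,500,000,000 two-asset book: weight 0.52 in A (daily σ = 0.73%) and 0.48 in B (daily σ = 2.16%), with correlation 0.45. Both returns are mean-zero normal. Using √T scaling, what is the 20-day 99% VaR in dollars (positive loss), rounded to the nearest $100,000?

$195,700,000

σ_p = √(0.52²·0.73² + 0.48²·2.16² + 2·0.45·0.52·0.48·0.73·2.16) = 1.254%.
σ_{20d} = 1.254% × √20 = 5.608%.
z(99%) = 2.326.
VaR = 2.326 × 5.608% = 13.044%; on $1,500,000,000 that is $195,660,000.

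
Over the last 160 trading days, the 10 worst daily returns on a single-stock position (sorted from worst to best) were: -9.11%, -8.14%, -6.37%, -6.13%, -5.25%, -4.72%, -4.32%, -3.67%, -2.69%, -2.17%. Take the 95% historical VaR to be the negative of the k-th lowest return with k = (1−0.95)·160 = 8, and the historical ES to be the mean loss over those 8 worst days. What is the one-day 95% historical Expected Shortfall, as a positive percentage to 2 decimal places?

The 8 worst returns sum to -47.71%.
ES = −(-47.71%) / 8 = 5.96375% ≈ 5.96%.

5.96%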